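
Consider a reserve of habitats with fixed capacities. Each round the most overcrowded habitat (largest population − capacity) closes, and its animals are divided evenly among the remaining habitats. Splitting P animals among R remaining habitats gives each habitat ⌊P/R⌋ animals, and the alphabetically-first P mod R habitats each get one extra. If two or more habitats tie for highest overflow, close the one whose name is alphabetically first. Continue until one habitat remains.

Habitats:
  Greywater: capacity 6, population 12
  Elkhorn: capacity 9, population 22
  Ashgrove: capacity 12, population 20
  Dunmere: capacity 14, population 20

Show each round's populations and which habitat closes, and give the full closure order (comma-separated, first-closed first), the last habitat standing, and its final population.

Closure order: Elkhorn, Ashgrove, Dunmere
Last habitat: Greywater with 74 animals

Round 1: Ashgrove=20 Dunmere=20 Elkhorn=22 Greywater=12 → close Elkhorn (overflow 13)
  22÷3 = 7 each, +1 to first 1
Round 2: Ashgrove=28 Dunmere=27 Greywater=19 → close Ashgrove (overflow 16)
  28÷2 = 14 each, +1 to first 0
Round 3: Dunmere=41 Greywater=33 → close Dunmere (overflow 27)
  41÷1 = 41 each, +1 to first 0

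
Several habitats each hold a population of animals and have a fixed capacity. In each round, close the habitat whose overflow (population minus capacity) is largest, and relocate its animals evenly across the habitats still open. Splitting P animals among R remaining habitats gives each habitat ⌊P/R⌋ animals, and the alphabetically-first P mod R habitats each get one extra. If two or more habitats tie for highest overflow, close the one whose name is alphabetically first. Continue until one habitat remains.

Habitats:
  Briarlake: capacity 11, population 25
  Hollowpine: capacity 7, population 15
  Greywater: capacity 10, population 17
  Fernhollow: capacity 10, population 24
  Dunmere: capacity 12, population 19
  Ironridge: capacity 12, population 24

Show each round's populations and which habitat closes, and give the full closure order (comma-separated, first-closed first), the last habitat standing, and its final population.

Closure order: Briarlake, Fernhollow, Ironridge, Dunmere, Hollowpine
Last habitat: Greywater with 124 animals

Round 1: Briarlake=25 Dunmere=19 Fernhollow=24 Greywater=17 Hollowpine=15 Ironridge=24 → close Briarlake (overflow 14)
  25÷5 = 5 each, +1 to first 0
Round 2: Dunmere=24 Fernhollow=29 Greywater=22 Hollowpine=20 Ironridge=29 → close Fernhollow (overflow 19)
  29÷4 = 7 each, +1 to first 1
Round 3: Dunmere=32 Greywater=29 Hollowpine=27 Ironridge=36 → close Ironridge (overflow 24)
  36÷3 = 12 each, +1 to first 0
Round 4: Dunmere=44 Greywater=41 Hollowpine=39 → close Dunmere (overflow 32)
  44÷2 = 22 each, +1 to first 0
Round 5: Greywater=63 Hollowpine=61 → close Hollowpine (overflow 54)
  61÷1 = 61 each, +1 to first 0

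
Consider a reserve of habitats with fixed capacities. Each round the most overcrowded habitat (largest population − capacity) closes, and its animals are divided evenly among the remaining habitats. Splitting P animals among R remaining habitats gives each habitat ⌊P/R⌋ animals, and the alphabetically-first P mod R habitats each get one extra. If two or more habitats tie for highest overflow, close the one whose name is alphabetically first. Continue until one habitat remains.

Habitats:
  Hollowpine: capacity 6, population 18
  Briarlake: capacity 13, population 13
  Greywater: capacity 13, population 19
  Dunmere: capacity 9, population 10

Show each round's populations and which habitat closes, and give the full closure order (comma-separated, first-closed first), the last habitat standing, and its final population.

Round 1: Briarlake=13 Dunmere=10 Greywater=19 Hollowpine=18 → close Hollowpine (overflow 12)
  18÷3 = 6 each, +1 to first 0
Round 2: Briarlake=19 Dunmere=16 Greywater=25 → close Greywater (overflow 12)
  25÷2 = 12 each, +1 to first 1
Round 3: Briarlake=32 Dunmere=28 → close Briarlake (overflow 19)
  32÷1 = 32 each, +1 to first 0

Closure order: Hollowpine, Greywater, Briarlake
Last habitat: Dunmere with 60 animals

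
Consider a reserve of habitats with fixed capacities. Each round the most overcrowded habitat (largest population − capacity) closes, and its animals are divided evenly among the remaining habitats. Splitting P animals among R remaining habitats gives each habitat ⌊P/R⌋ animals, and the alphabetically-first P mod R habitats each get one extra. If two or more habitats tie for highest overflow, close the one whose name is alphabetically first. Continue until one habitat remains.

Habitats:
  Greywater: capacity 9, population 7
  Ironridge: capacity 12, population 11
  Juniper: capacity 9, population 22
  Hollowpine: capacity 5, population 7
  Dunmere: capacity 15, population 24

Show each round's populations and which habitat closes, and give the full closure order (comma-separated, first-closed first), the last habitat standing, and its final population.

Round 1: Dunmere=24 Greywater=7 Hollowpine=7 Ironridge=11 Juniper=22 → close Juniper (overflow 13)
  22÷4 = 5 each, +1 to first 2
Round 2: Dunmere=30 Greywater=13 Hollowpine=12 Ironridge=16 → close Dunmere (overflow 15)
  30÷3 = 10 each, +1 to first 0
Round 3: Greywater=23 Hollowpine=22 Ironridge=26 → close Hollowpine (overflow 17)
  22÷2 = 11 each, +1 to first 0
Round 4: Greywater=34 Ironridge=37 → close Greywater (overflow 25)
  34÷1 = 34 each, +1 to first 0

Closure order: Juniper, Dunmere, Hollowpine, Greywater
Last habitat: Ironridge with 71 animals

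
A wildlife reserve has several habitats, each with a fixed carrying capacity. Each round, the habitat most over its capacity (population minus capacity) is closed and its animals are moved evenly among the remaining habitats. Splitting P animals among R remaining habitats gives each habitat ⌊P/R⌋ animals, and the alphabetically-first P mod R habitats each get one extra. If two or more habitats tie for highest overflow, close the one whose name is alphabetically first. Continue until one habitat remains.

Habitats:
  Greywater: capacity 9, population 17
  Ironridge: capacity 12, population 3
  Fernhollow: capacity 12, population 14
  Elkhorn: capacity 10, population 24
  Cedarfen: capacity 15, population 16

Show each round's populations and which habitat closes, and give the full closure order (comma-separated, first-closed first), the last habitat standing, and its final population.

Closure order: Elkhorn, Greywater, Fernhollow, Cedarfen
Last habitat: Ironridge with 74 animals

Round 1: Cedarfen=16 Elkhorn=24 Fernhollow=14 Greywater=17 Ironridge=3 → close Elkhorn (overflow 14)
  24÷4 = 6 each, +1 to first 0
Round 2: Cedarfen=22 Fernhollow=20 Greywater=23 Ironridge=9 → close Greywater (overflow 14)
  23÷3 = 7 each, +1 to first 2
Round 3: Cedarfen=30 Fernhollow=28 Ironridge=16 → close Fernhollow (overflow 16)
  28÷2 = 14 each, +1 to first 0
Round 4: Cedarfen=44 Ironridge=30 → close Cedarfen (overflow 29)
  44÷1 = 44 each, +1 to first 0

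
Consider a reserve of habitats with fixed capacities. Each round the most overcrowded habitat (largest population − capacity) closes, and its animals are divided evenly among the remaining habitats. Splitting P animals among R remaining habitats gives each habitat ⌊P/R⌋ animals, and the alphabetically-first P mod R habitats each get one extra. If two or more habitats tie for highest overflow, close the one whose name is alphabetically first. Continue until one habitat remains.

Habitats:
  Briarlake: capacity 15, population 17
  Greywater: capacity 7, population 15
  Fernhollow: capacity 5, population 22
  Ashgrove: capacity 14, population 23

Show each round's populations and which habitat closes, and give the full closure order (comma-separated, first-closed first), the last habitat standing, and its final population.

Round 1: Ashgrove=23 Briarlake=17 Fernhollow=22 Greywater=15 → close Fernhollow (overflow 17)
  22÷3 = 7 each, +1 to first 1
Round 2: Ashgrove=31 Briarlake=24 Greywater=22 → close Ashgrove (overflow 17)
  31÷2 = 15 each, +1 to first 1
Round 3: Briarlake=40 Greywater=37 → close Greywater (overflow 30)
  37÷1 = 37 each, +1 to first 0

Closure order: Fernhollow, Ashgrove, Greywater
Last habitat: Briarlake with 77 animals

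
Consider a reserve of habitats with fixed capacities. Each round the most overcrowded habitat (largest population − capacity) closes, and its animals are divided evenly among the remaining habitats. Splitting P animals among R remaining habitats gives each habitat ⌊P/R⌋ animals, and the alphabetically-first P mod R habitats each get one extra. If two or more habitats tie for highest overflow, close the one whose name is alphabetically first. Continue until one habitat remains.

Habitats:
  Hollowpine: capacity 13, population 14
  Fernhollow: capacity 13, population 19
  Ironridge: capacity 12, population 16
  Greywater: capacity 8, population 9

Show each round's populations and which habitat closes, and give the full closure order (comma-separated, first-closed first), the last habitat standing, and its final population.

Closure order: Fernhollow, Ironridge, Greywater
Last habitat: Hollowpine with 58 animals

Round 1: Fernhollow=19 Greywater=9 Hollowpine=14 Ironridge=16 → close Fernhollow (overflow 6)
  19÷3 = 6 each, +1 to first 1
Round 2: Greywater=16 Hollowpine=20 Ironridge=22 → close Ironridge (overflow 10)
  22÷2 = 11 each, +1 to first 0
Round 3: Greywater=27 Hollowpine=31 → close Greywater (overflow 19)
  27÷1 = 27 each, +1 to first 0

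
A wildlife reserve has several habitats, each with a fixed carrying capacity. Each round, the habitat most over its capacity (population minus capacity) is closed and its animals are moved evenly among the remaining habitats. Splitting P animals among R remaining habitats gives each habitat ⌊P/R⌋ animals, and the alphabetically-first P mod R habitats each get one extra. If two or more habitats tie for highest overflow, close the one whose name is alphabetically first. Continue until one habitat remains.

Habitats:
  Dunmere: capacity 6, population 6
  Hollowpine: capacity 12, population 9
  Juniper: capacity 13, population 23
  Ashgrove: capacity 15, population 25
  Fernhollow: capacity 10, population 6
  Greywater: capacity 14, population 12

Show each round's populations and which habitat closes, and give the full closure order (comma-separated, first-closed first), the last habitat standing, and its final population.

Round 1: Ashgrove=25 Dunmere=6 Fernhollow=6 Greywater=12 Hollowpine=9 Juniper=23 → close Ashgrove (overflow 10)
  25÷5 = 5 each, +1 to first 0
Round 2: Dunmere=11 Fernhollow=11 Greywater=17 Hollowpine=14 Juniper=28 → close Juniper (overflow 15)
  28÷4 = 7 each, +1 to first 0
Round 3: Dunmere=18 Fernhollow=18 Greywater=24 Hollowpine=21 → close Dunmere (overflow 12)
  18÷3 = 6 each, +1 to first 0
Round 4: Fernhollow=24 Greywater=30 Hollowpine=27 → close Greywater (overflow 16)
  30÷2 = 15 each, +1 to first 0
Round 5: Fernhollow=39 Hollowpine=42 → close Hollowpine (overflow 30)
  42÷1 = 42 each, +1 to first 0

Closure order: Ashgrove, Juniper, Dunmere, Greywater, Hollowpine
Last habitat: Fernhollow with 81 animals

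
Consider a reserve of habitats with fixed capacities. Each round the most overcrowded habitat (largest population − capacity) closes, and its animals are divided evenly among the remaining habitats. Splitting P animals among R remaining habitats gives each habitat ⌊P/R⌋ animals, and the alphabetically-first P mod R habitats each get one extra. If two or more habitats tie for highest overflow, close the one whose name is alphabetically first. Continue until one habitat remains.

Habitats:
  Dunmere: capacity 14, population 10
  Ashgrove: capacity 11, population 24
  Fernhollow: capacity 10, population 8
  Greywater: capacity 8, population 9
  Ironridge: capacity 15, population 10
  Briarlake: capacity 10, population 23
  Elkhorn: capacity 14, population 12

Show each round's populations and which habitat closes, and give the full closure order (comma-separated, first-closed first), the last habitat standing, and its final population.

Round 1: Ashgrove=24 Briarlake=23 Dunmere=10 Elkhorn=12 Fernhollow=8 Greywater=9 Ironridge=10 → close Ashgrove (overflow 13)
  24÷6 = 4 each, +1 to first 0
Round 2: Briarlake=27 Dunmere=14 Elkhorn=16 Fernhollow=12 Greywater=13 Ironridge=14 → close Briarlake (overflow 17)
  27÷5 = 5 each, +1 to first 2
Round 3: Dunmere=20 Elkhorn=22 Fernhollow=17 Greywater=18 Ironridge=19 → close Greywater (overflow 10)
  18÷4 = 4 each, +1 to first 2
Round 4: Dunmere=25 Elkhorn=27 Fernhollow=21 Ironridge=23 → close Elkhorn (overflow 13)
  27÷3 = 9 each, +1 to first 0
Round 5: Dunmere=34 Fernhollow=30 Ironridge=32 → close Dunmere (overflow 20)
  34÷2 = 17 each, +1 to first 0
Round 6: Fernhollow=47 Ironridge=49 → close Fernhollow (overflow 37)
  47÷1 = 47 each, +1 to first 0

Closure order: Ashgrove, Briarlake, Greywater, Elkhorn, Dunmere, Fernhollow
Last habitat: Ironridge with 96 animals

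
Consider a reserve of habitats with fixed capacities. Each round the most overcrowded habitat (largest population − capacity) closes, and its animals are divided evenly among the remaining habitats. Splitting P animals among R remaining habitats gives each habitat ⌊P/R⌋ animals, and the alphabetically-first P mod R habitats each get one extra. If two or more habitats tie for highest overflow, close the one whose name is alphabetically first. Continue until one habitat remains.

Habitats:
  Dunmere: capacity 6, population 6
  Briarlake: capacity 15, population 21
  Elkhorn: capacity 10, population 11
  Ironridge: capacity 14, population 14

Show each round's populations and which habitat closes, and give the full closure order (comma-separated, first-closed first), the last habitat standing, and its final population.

Round 1: Briarlake=21 Dunmere=6 Elkhorn=11 Ironridge=14 → close Briarlake (overflow 6)
  21÷3 = 7 each, +1 to first 0
Round 2: Dunmere=13 Elkhorn=18 Ironridge=21 → close Elkhorn (overflow 8)
  18÷2 = 9 each, +1 to first 0
Round 3: Dunmere=22 Ironridge=30 → close Dunmere (overflow 16)
  22÷1 = 22 each, +1 to first 0

Closure order: Briarlake, Elkhorn, Dunmere
Last habitat: Ironridge with 52 animals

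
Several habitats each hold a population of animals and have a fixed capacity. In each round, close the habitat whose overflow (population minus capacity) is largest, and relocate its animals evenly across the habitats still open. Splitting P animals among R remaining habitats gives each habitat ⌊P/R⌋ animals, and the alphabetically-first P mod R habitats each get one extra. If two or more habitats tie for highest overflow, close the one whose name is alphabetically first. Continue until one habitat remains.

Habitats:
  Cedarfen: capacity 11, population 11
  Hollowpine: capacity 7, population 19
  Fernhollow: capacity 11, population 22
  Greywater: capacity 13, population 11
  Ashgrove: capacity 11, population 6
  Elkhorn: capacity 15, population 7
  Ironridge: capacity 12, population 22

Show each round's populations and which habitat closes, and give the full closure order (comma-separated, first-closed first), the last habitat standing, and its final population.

Closure order: Hollowpine, Fernhollow, Ironridge, Cedarfen, Greywater, Ashgrove
Last habitat: Elkhorn with 98 animals

Round 1: Ashgrove=6 Cedarfen=11 Elkhorn=7 Fernhollow=22 Greywater=11 Hollowpine=19 Ironridge=22 → close Hollowpine (overflow 12)
  19÷6 = 3 each, +1 to first 1
Round 2: Ashgrove=10 Cedarfen=14 Elkhorn=10 Fernhollow=25 Greywater=14 Ironridge=25 → close Fernhollow (overflow 14)
  25÷5 = 5 each, +1 to first 0
Round 3: Ashgrove=15 Cedarfen=19 Elkhorn=15 Greywater=19 Ironridge=30 → close Ironridge (overflow 18)
  30÷4 = 7 each, +1 to first 2
Round 4: Ashgrove=23 Cedarfen=27 Elkhorn=22 Greywater=26 → close Cedarfen (overflow 16)
  27÷3 = 9 each, +1 to first 0
Round 5: Ashgrove=32 Elkhorn=31 Greywater=35 → close Greywater (overflow 22)
  35÷2 = 17 each, +1 to first 1
Round 6: Ashgrove=50 Elkhorn=48 → close Ashgrove (overflow 39)
  50÷1 = 50 each, +1 to first 0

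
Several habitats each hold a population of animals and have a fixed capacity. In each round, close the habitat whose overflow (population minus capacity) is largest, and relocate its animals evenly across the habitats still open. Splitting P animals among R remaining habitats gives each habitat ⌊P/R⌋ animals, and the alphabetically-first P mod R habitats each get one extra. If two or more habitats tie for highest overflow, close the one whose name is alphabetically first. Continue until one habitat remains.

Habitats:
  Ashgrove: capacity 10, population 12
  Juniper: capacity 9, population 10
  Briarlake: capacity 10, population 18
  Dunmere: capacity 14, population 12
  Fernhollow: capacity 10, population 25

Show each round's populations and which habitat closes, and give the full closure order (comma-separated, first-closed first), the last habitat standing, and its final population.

Closure order: Fernhollow, Briarlake, Ashgrove, Juniper
Last habitat: Dunmere with 77 animals

Round 1: Ashgrove=12 Briarlake=18 Dunmere=12 Fernhollow=25 Juniper=10 → close Fernhollow (overflow 15)
  25÷4 = 6 each, +1 to first 1
Round 2: Ashgrove=19 Briarlake=24 Dunmere=18 Juniper=16 → close Briarlake (overflow 14)
  24÷3 = 8 each, +1 to first 0
Round 3: Ashgrove=27 Dunmere=26 Juniper=24 → close Ashgrove (overflow 17)
  27÷2 = 13 each, +1 to first 1
Round 4: Dunmere=40 Juniper=37 → close Juniper (overflow 28)
  37÷1 = 37 each, +1 to first 0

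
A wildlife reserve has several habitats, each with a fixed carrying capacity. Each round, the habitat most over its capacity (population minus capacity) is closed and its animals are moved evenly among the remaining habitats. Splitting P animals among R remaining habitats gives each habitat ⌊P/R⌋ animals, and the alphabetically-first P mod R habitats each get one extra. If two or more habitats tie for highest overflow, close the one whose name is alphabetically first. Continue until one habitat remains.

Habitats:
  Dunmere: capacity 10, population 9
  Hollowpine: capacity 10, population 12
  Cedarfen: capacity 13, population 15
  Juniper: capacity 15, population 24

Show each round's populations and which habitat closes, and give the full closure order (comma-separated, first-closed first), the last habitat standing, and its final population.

Round 1: Cedarfen=15 Dunmere=9 Hollowpine=12 Juniper=24 → close Juniper (overflow 9)
  24÷3 = 8 each, +1 to first 0
Round 2: Cedarfen=23 Dunmere=17 Hollowpine=20 → close Cedarfen (overflow 10)
  23÷2 = 11 each, +1 to first 1
Round 3: Dunmere=29 Hollowpine=31 → close Hollowpine (overflow 21)
  31÷1 = 31 each, +1 to first 0

Closure order: Juniper, Cedarfen, Hollowpine
Last habitat: Dunmere with 60 animals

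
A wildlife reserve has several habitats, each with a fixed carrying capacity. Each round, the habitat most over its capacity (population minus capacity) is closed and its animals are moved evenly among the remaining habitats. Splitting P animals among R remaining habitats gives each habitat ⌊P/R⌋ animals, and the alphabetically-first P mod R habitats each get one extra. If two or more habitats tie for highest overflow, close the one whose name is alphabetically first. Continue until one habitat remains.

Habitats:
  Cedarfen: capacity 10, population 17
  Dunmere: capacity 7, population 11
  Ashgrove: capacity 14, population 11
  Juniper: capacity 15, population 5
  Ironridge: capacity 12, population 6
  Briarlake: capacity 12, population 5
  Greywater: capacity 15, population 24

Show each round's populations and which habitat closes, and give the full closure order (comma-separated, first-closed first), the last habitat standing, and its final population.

Round 1: Ashgrove=11 Briarlake=5 Cedarfen=17 Dunmere=11 Greywater=24 Ironridge=6 Juniper=5 → close Greywater (overflow 9)
  24÷6 = 4 each, +1 to first 0
Round 2: Ashgrove=15 Briarlake=9 Cedarfen=21 Dunmere=15 Ironridge=10 Juniper=9 → close Cedarfen (overflow 11)
  21÷5 = 4 each, +1 to first 1
Round 3: Ashgrove=20 Briarlake=13 Dunmere=19 Ironridge=14 Juniper=13 → close Dunmere (overflow 12)
  19÷4 = 4 each, +1 to first 3
Round 4: Ashgrove=25 Briarlake=18 Ironridge=19 Juniper=17 → close Ashgrove (overflow 11)
  25÷3 = 8 each, +1 to first 1
Round 5: Briarlake=27 Ironridge=27 Juniper=25 → close Briarlake (overflow 15)
  27÷2 = 13 each, +1 to first 1
Round 6: Ironridge=41 Juniper=38 → close Ironridge (overflow 29)
  41÷1 = 41 each, +1 to first 0

Closure order: Greywater, Cedarfen, Dunmere, Ashgrove, Briarlake, Ironridge
Last habitat: Juniper with 79 animals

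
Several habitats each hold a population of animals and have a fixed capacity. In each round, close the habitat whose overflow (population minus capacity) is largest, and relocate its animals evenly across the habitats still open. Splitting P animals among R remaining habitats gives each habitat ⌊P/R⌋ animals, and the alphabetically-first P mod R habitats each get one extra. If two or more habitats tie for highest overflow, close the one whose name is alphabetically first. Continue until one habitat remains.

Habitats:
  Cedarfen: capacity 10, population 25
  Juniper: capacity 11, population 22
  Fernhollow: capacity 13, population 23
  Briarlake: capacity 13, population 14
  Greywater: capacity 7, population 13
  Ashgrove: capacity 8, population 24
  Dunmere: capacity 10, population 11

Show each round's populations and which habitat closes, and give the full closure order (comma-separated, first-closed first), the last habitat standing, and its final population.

Round 1: Ashgrove=24 Briarlake=14 Cedarfen=25 Dunmere=11 Fernhollow=23 Greywater=13 Juniper=22 → close Ashgrove (overflow 16)
  24÷6 = 4 each, +1 to first 0
Round 2: Briarlake=18 Cedarfen=29 Dunmere=15 Fernhollow=27 Greywater=17 Juniper=26 → close Cedarfen (overflow 19)
  29÷5 = 5 each, +1 to first 4
Round 3: Briarlake=24 Dunmere=21 Fernhollow=33 Greywater=23 Juniper=31 → close Fernhollow (overflow 20)
  33÷4 = 8 each, +1 to first 1
Round 4: Briarlake=33 Dunmere=29 Greywater=31 Juniper=39 → close Juniper (overflow 28)
  39÷3 = 13 each, +1 to first 0
Round 5: Briarlake=46 Dunmere=42 Greywater=44 → close Greywater (overflow 37)
  44÷2 = 22 each, +1 to first 0
Round 6: Briarlake=68 Dunmere=64 → close Briarlake (overflow 55)
  68÷1 = 68 each, +1 to first 0

Closure order: Ashgrove, Cedarfen, Fernhollow, Juniper, Greywater, Briarlake
Last habitat: Dunmere with 132 animals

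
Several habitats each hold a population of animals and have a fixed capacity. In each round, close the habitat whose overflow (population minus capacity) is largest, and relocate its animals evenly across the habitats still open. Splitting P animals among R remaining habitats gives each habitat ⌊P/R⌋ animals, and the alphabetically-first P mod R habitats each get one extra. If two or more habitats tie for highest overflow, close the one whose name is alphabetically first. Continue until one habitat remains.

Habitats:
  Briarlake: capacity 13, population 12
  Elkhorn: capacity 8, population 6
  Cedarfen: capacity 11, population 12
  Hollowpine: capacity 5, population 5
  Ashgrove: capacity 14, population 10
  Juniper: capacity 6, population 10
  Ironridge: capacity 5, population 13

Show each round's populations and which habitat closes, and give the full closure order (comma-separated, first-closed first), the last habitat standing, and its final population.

Round 1: Ashgrove=10 Briarlake=12 Cedarfen=12 Elkhorn=6 Hollowpine=5 Ironridge=13 Juniper=10 → close Ironridge (overflow 8)
  13÷6 = 2 each, +1 to first 1
Round 2: Ashgrove=13 Briarlake=14 Cedarfen=14 Elkhorn=8 Hollowpine=7 Juniper=12 → close Juniper (overflow 6)
  12÷5 = 2 each, +1 to first 2
Round 3: Ashgrove=16 Briarlake=17 Cedarfen=16 Elkhorn=10 Hollowpine=9 → close Cedarfen (overflow 5)
  16÷4 = 4 each, +1 to first 0
Round 4: Ashgrove=20 Briarlake=21 Elkhorn=14 Hollowpine=13 → close Briarlake (overflow 8)
  21÷3 = 7 each, +1 to first 0
Round 5: Ashgrove=27 Elkhorn=21 Hollowpine=20 → close Hollowpine (overflow 15)
  20÷2 = 10 each, +1 to first 0
Round 6: Ashgrove=37 Elkhorn=31 → close Ashgrove (overflow 23)
  37÷1 = 37 each, +1 to first 0

Closure order: Ironridge, Juniper, Cedarfen, Briarlake, Hollowpine, Ashgrove
Last habitat: Elkhorn with 68 animals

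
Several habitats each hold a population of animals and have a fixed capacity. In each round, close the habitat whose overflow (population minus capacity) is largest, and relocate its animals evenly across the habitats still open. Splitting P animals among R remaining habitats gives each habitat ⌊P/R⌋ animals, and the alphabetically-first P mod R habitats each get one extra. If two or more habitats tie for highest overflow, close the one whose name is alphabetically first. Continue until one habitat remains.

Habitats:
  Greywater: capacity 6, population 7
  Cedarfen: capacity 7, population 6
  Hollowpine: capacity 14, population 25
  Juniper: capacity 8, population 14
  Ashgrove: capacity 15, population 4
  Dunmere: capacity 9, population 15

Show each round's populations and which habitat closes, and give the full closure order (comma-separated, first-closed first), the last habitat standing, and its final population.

Round 1: Ashgrove=4 Cedarfen=6 Dunmere=15 Greywater=7 Hollowpine=25 Juniper=14 → close Hollowpine (overflow 11)
  25÷5 = 5 each, +1 to first 0
Round 2: Ashgrove=9 Cedarfen=11 Dunmere=20 Greywater=12 Juniper=19 → close Dunmere (overflow 11)
  20÷4 = 5 each, +1 to first 0
Round 3: Ashgrove=14 Cedarfen=16 Greywater=17 Juniper=24 → close Juniper (overflow 16)
  24÷3 = 8 each, +1 to first 0
Round 4: Ashgrove=22 Cedarfen=24 Greywater=25 → close Greywater (overflow 19)
  25÷2 = 12 each, +1 to first 1
Round 5: Ashgrove=35 Cedarfen=36 → close Cedarfen (overflow 29)
  36÷1 = 36 each, +1 to first 0

Closure order: Hollowpine, Dunmere, Juniper, Greywater, Cedarfen
Last habitat: Ashgrove with 71 animals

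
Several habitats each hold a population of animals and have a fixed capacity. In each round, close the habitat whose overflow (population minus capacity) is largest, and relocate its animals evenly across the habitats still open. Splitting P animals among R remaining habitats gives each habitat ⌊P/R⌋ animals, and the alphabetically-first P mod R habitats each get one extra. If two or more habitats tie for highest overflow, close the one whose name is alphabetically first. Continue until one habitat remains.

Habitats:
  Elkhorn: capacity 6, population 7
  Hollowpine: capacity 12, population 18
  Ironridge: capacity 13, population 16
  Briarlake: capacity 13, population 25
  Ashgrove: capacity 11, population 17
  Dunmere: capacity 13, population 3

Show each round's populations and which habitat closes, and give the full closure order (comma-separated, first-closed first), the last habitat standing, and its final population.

Closure order: Briarlake, Ashgrove, Hollowpine, Ironridge, Elkhorn
Last habitat: Dunmere with 86 animals

Round 1: Ashgrove=17 Briarlake=25 Dunmere=3 Elkhorn=7 Hollowpine=18 Ironridge=16 → close Briarlake (overflow 12)
  25÷5 = 5 each, +1 to first 0
Round 2: Ashgrove=22 Dunmere=8 Elkhorn=12 Hollowpine=23 Ironridge=21 → close Ashgrove (overflow 11)
  22÷4 = 5 each, +1 to first 2
Round 3: Dunmere=14 Elkhorn=18 Hollowpine=28 Ironridge=26 → close Hollowpine (overflow 16)
  28÷3 = 9 each, +1 to first 1
Round 4: Dunmere=24 Elkhorn=27 Ironridge=35 → close Ironridge (overflow 22)
  35÷2 = 17 each, +1 to first 1
Round 5: Dunmere=42 Elkhorn=44 → close Elkhorn (overflow 38)
  44÷1 = 44 each, +1 to first 0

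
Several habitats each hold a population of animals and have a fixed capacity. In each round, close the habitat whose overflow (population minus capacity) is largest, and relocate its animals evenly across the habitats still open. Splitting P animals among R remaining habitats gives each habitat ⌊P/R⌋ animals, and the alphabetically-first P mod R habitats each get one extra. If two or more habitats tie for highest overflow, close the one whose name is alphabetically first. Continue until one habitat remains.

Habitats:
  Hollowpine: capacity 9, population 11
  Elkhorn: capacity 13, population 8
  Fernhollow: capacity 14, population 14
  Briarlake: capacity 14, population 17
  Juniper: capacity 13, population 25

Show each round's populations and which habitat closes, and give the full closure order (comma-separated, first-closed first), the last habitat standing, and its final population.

Round 1: Briarlake=17 Elkhorn=8 Fernhollow=14 Hollowpine=11 Juniper=25 → close Juniper (overflow 12)
  25÷4 = 6 each, +1 to first 1
Round 2: Briarlake=24 Elkhorn=14 Fernhollow=20 Hollowpine=17 → close Briarlake (overflow 10)
  24÷3 = 8 each, +1 to first 0
Round 3: Elkhorn=22 Fernhollow=28 Hollowpine=25 → close Hollowpine (overflow 16)
  25÷2 = 12 each, +1 to first 1
Round 4: Elkhorn=35 Fernhollow=40 → close Fernhollow (overflow 26)
  40÷1 = 40 each, +1 to first 0

Closure order: Juniper, Briarlake, Hollowpine, Fernhollow
Last habitat: Elkhorn with 75 animals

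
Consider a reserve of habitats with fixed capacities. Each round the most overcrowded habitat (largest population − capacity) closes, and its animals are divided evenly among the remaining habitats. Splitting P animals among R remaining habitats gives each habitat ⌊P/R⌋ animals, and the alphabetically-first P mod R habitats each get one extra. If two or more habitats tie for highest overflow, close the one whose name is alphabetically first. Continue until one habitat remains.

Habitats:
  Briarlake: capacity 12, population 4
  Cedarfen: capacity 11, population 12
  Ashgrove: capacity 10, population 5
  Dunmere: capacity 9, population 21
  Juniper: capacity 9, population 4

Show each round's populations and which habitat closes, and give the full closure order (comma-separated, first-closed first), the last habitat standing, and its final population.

Closure order: Dunmere, Cedarfen, Ashgrove, Juniper
Last habitat: Briarlake with 46 animals

Round 1: Ashgrove=5 Briarlake=4 Cedarfen=12 Dunmere=21 Juniper=4 → close Dunmere (overflow 12)
  21÷4 = 5 each, +1 to first 1
Round 2: Ashgrove=11 Briarlake=9 Cedarfen=17 Juniper=9 → close Cedarfen (overflow 6)
  17÷3 = 5 each, +1 to first 2
Round 3: Ashgrove=17 Briarlake=15 Juniper=14 → close Ashgrove (overflow 7)
  17÷2 = 8 each, +1 to first 1
Round 4: Briarlake=24 Juniper=22 → close Juniper (overflow 13)
  22÷1 = 22 each, +1 to first 0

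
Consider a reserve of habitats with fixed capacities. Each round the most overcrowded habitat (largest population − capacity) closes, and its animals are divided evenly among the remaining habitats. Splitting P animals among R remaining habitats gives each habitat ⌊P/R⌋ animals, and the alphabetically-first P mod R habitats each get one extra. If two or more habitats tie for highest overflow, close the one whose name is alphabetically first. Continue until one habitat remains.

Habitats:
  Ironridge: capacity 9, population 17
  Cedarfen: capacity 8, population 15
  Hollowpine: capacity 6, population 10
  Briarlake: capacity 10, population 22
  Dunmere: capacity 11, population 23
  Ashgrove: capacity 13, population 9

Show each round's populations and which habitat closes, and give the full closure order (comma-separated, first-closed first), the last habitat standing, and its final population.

Round 1: Ashgrove=9 Briarlake=22 Cedarfen=15 Dunmere=23 Hollowpine=10 Ironridge=17 → close Briarlake (overflow 12)
  22÷5 = 4 each, +1 to first 2
Round 2: Ashgrove=14 Cedarfen=20 Dunmere=27 Hollowpine=14 Ironridge=21 → close Dunmere (overflow 16)
  27÷4 = 6 each, +1 to first 3
Round 3: Ashgrove=21 Cedarfen=27 Hollowpine=21 Ironridge=27 → close Cedarfen (overflow 19)
  27÷3 = 9 each, +1 to first 0
Round 4: Ashgrove=30 Hollowpine=30 Ironridge=36 → close Ironridge (overflow 27)
  36÷2 = 18 each, +1 to first 0
Round 5: Ashgrove=48 Hollowpine=48 → close Hollowpine (overflow 42)
  48÷1 = 48 each, +1 to first 0

Closure order: Briarlake, Dunmere, Cedarfen, Ironridge, Hollowpine
Last habitat: Ashgrove with 96 animals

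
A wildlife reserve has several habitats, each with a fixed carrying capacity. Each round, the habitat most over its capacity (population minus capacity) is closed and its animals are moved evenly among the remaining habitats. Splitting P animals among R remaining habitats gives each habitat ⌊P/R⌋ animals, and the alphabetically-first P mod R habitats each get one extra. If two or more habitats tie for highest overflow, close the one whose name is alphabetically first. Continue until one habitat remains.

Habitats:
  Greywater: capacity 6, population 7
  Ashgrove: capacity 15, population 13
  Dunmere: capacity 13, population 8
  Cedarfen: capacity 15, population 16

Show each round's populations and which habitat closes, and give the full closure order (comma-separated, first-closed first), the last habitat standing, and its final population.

Round 1: Ashgrove=13 Cedarfen=16 Dunmere=8 Greywater=7 → close Cedarfen (overflow 1)
  16÷3 = 5 each, +1 to first 1
Round 2: Ashgrove=19 Dunmere=13 Greywater=12 → close Greywater (overflow 6)
  12÷2 = 6 each, +1 to first 0
Round 3: Ashgrove=25 Dunmere=19 → close Ashgrove (overflow 10)
  25÷1 = 25 each, +1 to first 0

Closure order: Cedarfen, Greywater, Ashgrove
Last habitat: Dunmere with 44 animals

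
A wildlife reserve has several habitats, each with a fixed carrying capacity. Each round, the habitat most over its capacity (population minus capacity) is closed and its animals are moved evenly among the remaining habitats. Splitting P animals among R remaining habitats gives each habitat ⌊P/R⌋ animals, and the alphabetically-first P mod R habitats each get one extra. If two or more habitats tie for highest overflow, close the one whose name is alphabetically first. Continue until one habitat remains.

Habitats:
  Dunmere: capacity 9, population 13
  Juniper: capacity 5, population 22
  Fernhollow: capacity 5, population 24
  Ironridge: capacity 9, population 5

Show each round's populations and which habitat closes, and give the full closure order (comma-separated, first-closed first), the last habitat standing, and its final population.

Round 1: Dunmere=13 Fernhollow=24 Ironridge=5 Juniper=22 → close Fernhollow (overflow 19)
  24÷3 = 8 each, +1 to first 0
Round 2: Dunmere=21 Ironridge=13 Juniper=30 → close Juniper (overflow 25)
  30÷2 = 15 each, +1 to first 0
Round 3: Dunmere=36 Ironridge=28 → close Dunmere (overflow 27)
  36÷1 = 36 each, +1 to first 0

Closure order: Fernhollow, Juniper, Dunmere
Last habitat: Ironridge with 64 animals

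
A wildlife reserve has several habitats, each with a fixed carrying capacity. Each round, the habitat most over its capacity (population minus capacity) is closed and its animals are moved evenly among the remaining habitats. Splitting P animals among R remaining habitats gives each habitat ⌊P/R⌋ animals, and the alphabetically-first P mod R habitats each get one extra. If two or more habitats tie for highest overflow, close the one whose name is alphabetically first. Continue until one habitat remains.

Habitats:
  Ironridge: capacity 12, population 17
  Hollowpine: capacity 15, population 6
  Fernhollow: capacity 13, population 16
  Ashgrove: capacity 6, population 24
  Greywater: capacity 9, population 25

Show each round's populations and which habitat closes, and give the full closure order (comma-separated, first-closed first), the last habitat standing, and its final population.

Round 1: Ashgrove=24 Fernhollow=16 Greywater=25 Hollowpine=6 Ironridge=17 → close Ashgrove (overflow 18)
  24÷4 = 6 each, +1 to first 0
Round 2: Fernhollow=22 Greywater=31 Hollowpine=12 Ironridge=23 → close Greywater (overflow 22)
  31÷3 = 10 each, +1 to first 1
Round 3: Fernhollow=33 Hollowpine=22 Ironridge=33 → close Ironridge (overflow 21)
  33÷2 = 16 each, +1 to first 1
Round 4: Fernhollow=50 Hollowpine=38 → close Fernhollow (overflow 37)
  50÷1 = 50 each, +1 to first 0

Closure order: Ashgrove, Greywater, Ironridge, Fernhollow
Last habitat: Hollowpine with 88 animals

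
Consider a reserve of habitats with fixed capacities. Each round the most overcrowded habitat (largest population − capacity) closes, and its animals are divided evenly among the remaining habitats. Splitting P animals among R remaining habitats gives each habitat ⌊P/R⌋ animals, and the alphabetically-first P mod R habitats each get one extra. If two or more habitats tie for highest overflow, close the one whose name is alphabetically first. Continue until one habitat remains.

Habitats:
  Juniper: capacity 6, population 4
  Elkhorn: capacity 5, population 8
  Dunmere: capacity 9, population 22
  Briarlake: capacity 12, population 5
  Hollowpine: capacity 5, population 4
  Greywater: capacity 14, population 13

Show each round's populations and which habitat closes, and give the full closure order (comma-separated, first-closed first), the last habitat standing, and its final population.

Closure order: Dunmere, Elkhorn, Greywater, Hollowpine, Juniper
Last habitat: Briarlake with 56 animals

Round 1: Briarlake=5 Dunmere=22 Elkhorn=8 Greywater=13 Hollowpine=4 Juniper=4 → close Dunmere (overflow 13)
  22÷5 = 4 each, +1 to first 2
Round 2: Briarlake=10 Elkhorn=13 Greywater=17 Hollowpine=8 Juniper=8 → close Elkhorn (overflow 8)
  13÷4 = 3 each, +1 to first 1
Round 3: Briarlake=14 Greywater=20 Hollowpine=11 Juniper=11 → close Greywater (overflow 6)
  20÷3 = 6 each, +1 to first 2
Round 4: Briarlake=21 Hollowpine=18 Juniper=17 → close Hollowpine (overflow 13)
  18÷2 = 9 each, +1 to first 0
Round 5: Briarlake=30 Juniper=26 → close Juniper (overflow 20)
  26÷1 = 26 each, +1 to first 0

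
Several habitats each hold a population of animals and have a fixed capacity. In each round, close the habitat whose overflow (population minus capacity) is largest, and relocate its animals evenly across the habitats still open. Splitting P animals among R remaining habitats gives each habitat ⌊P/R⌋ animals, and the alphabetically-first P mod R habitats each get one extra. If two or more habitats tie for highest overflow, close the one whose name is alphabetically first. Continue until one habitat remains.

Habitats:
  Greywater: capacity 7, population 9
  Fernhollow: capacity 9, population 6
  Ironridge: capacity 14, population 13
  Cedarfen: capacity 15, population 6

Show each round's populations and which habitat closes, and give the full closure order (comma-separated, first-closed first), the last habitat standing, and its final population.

Closure order: Greywater, Ironridge, Fernhollow
Last habitat: Cedarfen with 34 animals

Round 1: Cedarfen=6 Fernhollow=6 Greywater=9 Ironridge=13 → close Greywater (overflow 2)
  9÷3 = 3 each, +1 to first 0
Round 2: Cedarfen=9 Fernhollow=9 Ironridge=16 → close Ironridge (overflow 2)
  16÷2 = 8 each, +1 to first 0
Round 3: Cedarfen=17 Fernhollow=17 → close Fernhollow (overflow 8)
  17÷1 = 17 each, +1 to first 0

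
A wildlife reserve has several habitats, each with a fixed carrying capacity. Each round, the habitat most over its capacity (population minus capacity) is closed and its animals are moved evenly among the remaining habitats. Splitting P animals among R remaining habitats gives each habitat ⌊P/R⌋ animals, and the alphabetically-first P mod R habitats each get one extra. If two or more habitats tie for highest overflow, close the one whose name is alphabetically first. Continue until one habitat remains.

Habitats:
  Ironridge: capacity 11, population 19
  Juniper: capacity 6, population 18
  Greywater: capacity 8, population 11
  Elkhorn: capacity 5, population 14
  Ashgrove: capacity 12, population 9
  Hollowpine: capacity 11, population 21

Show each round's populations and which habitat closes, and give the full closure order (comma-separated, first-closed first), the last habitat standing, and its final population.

Round 1: Ashgrove=9 Elkhorn=14 Greywater=11 Hollowpine=21 Ironridge=19 Juniper=18 → close Juniper (overflow 12)
  18÷5 = 3 each, +1 to first 3
Round 2: Ashgrove=13 Elkhorn=18 Greywater=15 Hollowpine=24 Ironridge=22 → close Elkhorn (overflow 13)
  18÷4 = 4 each, +1 to first 2
Round 3: Ashgrove=18 Greywater=20 Hollowpine=28 Ironridge=26 → close Hollowpine (overflow 17)
  28÷3 = 9 each, +1 to first 1
Round 4: Ashgrove=28 Greywater=29 Ironridge=35 → close Ironridge (overflow 24)
  35÷2 = 17 each, +1 to first 1
Round 5: Ashgrove=46 Greywater=46 → close Greywater (overflow 38)
  46÷1 = 46 each, +1 to first 0

Closure order: Juniper, Elkhorn, Hollowpine, Ironridge, Greywater
Last habitat: Ashgrove with 92 animals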